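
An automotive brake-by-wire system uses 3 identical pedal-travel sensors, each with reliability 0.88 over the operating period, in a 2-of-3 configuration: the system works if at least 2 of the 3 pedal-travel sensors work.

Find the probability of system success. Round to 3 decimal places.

R = Σ_{i=2}^{3} C(3,i) p^i (1−p)^{3−i} with p = 0.88
C(3,2)·0.88^2·0.12^1 = 0.27878
C(3,3)·0.88^3·0.12^0 = 0.68147
Sum = 0.960

0.960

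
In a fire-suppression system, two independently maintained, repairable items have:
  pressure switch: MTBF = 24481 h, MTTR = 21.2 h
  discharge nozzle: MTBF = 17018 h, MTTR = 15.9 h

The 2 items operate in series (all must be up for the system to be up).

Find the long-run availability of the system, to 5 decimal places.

0.99820

A(pressure switch) = MTBF/(MTBF+MTTR) = 24481/(24481+21.2) = 0.999135
A(discharge nozzle) = MTBF/(MTBF+MTTR) = 17018/(17018+15.9) = 0.999067
Series availability: 0.999135 × 0.999067 = 0.99820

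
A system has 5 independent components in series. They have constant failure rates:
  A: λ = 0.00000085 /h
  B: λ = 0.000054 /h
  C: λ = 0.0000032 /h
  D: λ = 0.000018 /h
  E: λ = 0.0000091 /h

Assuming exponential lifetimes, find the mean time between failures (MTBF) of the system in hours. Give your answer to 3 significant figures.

Series of exponential components: λ_sys = Σ λ_i
λ_sys = 0.00000085 + 0.000054 + 0.0000032 + 0.000018 + 0.0000091 = 8.5150e-05 /h
MTBF = 1 / λ_sys = 11700 h

11700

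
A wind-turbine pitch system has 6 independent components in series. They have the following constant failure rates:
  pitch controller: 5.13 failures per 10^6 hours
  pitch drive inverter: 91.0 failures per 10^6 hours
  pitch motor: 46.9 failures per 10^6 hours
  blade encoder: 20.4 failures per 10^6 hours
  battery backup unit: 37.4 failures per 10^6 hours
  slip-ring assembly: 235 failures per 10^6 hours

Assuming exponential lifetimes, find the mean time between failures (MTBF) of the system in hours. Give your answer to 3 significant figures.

2290

Series of exponential components: λ_sys = Σ λ_i
λ_sys = 0.00000513 + 0.0000910 + 0.0000469 + 0.0000204 + 0.0000374 + 0.000235 = 4.3583e-04 /h
MTBF = 1 / λ_sys = 2290 h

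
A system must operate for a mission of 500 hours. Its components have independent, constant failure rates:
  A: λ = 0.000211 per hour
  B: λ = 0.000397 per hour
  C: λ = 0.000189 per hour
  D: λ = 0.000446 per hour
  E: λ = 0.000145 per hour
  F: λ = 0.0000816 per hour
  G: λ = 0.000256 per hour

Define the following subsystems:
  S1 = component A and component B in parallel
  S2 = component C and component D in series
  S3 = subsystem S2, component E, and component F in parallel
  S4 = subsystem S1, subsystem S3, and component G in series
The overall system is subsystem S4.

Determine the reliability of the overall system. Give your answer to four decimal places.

R(A) = exp(−0.000211 × 500) = 0.899874
R(B) = exp(−0.000397 × 500) = 0.819960
R(C) = exp(−0.000189 × 500) = 0.909828
R(D) = exp(−0.000446 × 500) = 0.800115
R(E) = exp(−0.000145 × 500) = 0.930066
R(F) = exp(−0.0000816 × 500) = 0.960021
R(G) = exp(−0.000256 × 500) = 0.879853
Parallel (A and B): 1 − (1 − 0.899874)(1 − 0.819960) = 0.981973
Series (C and D): 0.909828 × 0.800115 = 0.727967
Parallel ([0.727967], E, and F): 1 − (1 − 0.727967)(1 − 0.930066)(1 − 0.960021) = 0.999239
Series ([0.981973], [0.999239], and G): 0.981973 × 0.999239 × 0.879853 = 0.8633

0.8633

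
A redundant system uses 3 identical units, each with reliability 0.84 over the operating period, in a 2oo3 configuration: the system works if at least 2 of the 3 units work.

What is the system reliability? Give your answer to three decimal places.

0.931

R = Σ_{i=2}^{3} C(3,i) p^i (1−p)^{3−i} with p = 0.84
C(3,2)·0.84^2·0.16^1 = 0.33869
C(3,3)·0.84^3·0.16^0 = 0.59270
Sum = 0.931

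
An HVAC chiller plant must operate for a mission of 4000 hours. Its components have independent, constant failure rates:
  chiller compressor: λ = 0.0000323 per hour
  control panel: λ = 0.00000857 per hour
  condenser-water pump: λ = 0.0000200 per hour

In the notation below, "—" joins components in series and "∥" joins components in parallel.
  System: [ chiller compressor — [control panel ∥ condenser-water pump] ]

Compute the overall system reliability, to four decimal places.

0.8765

R(chiller compressor) = exp(−0.0000323 × 4000) = 0.878798
R(control panel) = exp(−0.00000857 × 4000) = 0.966301
R(condenser-water pump) = exp(−0.0000200 × 4000) = 0.923116
Parallel (control panel and condenser-water pump): 1 − (1 − 0.966301)(1 − 0.923116) = 0.997409
Series (chiller compressor and [0.997409]): 0.878798 × 0.997409 = 0.8765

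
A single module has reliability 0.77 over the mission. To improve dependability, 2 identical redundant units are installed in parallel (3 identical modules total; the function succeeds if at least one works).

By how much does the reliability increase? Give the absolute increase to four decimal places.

R_before = 0.77
R_after = 1 − (1 − 0.77)^3 = 0.9878
ΔR = 0.9878 − 0.77 = 0.2178

0.2178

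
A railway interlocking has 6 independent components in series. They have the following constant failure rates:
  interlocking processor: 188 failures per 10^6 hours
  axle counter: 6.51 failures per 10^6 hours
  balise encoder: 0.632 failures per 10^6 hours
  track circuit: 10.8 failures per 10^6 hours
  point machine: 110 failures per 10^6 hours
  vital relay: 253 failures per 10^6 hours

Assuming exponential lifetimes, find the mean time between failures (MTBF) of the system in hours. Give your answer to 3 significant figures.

Series of exponential components: λ_sys = Σ λ_i
λ_sys = 0.000188 + 0.00000651 + 0.000000632 + 0.0000108 + 0.000110 + 0.000253 = 5.6894e-04 /h
MTBF = 1 / λ_sys = 1760 h

1760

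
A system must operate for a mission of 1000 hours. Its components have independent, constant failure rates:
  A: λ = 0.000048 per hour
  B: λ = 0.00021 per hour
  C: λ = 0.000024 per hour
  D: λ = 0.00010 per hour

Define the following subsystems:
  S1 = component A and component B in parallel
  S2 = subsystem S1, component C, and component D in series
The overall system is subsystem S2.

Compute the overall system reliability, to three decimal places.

0.876

R(A) = exp(−0.000048 × 1000) = 0.95313
R(B) = exp(−0.00021 × 1000) = 0.81058
R(C) = exp(−0.000024 × 1000) = 0.97629
R(D) = exp(−0.00010 × 1000) = 0.90484
Parallel (A and B): 1 − (1 − 0.95313)(1 − 0.81058) = 0.99112
Series ([0.99112], C, and D): 0.99112 × 0.97629 × 0.90484 = 0.876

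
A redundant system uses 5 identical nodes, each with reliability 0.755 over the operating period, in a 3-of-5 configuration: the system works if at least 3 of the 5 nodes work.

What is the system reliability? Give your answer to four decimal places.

R = Σ_{i=3}^{5} C(5,i) p^i (1−p)^{5−i} with p = 0.755
C(5,3)·0.755^3·0.245^2 = 0.258329
C(5,4)·0.755^4·0.245^1 = 0.398037
C(5,5)·0.755^5·0.245^0 = 0.245321
Sum = 0.9017

0.9017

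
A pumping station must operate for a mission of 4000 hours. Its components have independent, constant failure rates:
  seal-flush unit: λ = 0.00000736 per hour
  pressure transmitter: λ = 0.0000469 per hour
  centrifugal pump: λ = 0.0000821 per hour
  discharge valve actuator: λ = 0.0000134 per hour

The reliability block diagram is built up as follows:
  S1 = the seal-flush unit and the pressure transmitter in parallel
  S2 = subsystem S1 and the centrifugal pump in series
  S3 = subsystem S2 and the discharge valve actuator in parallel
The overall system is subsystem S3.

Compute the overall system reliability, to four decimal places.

R(seal-flush unit) = exp(−0.00000736 × 4000) = 0.970989
R(pressure transmitter) = exp(−0.0000469 × 4000) = 0.828946
R(centrifugal pump) = exp(−0.0000821 × 4000) = 0.720075
R(discharge valve actuator) = exp(−0.0000134 × 4000) = 0.947811
Parallel (seal-flush unit and pressure transmitter): 1 − (1 − 0.970989)(1 − 0.828946) = 0.995038
Series ([0.995038] and centrifugal pump): 0.995038 × 0.720075 = 0.716502
Parallel ([0.716502] and discharge valve actuator): 1 − (1 − 0.716502)(1 − 0.947811) = 0.9852

0.9852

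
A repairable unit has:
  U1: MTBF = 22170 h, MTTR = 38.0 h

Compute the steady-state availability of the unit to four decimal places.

A(U1) = MTBF/(MTBF+MTTR) = 22170/(22170+38.0) = 0.9983

0.9983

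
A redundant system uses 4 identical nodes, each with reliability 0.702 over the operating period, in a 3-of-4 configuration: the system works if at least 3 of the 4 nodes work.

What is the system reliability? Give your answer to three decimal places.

0.655

R = Σ_{i=3}^{4} C(4,i) p^i (1−p)^{4−i} with p = 0.702
C(4,3)·0.702^3·0.298^1 = 0.41237
C(4,4)·0.702^4·0.298^0 = 0.24286
Sum = 0.655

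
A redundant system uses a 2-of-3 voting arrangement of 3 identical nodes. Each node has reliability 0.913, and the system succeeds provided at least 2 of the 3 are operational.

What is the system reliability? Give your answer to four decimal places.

0.9786

R = Σ_{i=2}^{3} C(3,i) p^i (1−p)^{3−i} with p = 0.913
C(3,2)·0.913^2·0.087^1 = 0.217562
C(3,3)·0.913^3·0.087^0 = 0.761048
Sum = 0.9786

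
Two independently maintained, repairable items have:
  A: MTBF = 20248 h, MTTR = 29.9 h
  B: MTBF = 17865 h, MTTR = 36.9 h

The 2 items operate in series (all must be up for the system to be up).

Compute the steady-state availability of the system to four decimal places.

A(A) = MTBF/(MTBF+MTTR) = 20248/(20248+29.9) = 0.998525
A(B) = MTBF/(MTBF+MTTR) = 17865/(17865+36.9) = 0.997939
Series availability: 0.998525 × 0.997939 = 0.9965

0.9965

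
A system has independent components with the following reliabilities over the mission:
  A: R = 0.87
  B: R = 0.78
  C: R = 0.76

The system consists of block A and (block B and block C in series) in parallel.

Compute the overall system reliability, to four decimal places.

0.9471

Series (B and C): 0.780000 × 0.760000 = 0.592800
Parallel (A and [0.592800]): 1 − (1 − 0.870000)(1 − 0.592800) = 0.9471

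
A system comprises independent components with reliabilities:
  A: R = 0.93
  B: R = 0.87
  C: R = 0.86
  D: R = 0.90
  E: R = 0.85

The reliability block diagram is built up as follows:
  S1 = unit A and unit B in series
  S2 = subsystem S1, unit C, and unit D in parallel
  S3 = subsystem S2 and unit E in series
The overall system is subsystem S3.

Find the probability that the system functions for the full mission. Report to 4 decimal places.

0.8477

Series (A and B): 0.930000 × 0.870000 = 0.809100
Parallel ([0.809100], C, and D): 1 − (1 − 0.809100)(1 − 0.860000)(1 − 0.900000) = 0.997327
Series ([0.997327] and E): 0.997327 × 0.850000 = 0.8477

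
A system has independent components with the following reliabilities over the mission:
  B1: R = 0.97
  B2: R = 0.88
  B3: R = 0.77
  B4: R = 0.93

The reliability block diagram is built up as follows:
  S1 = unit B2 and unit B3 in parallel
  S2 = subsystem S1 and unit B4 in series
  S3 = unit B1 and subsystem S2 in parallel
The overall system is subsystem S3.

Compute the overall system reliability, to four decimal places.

0.9971

Parallel (B2 and B3): 1 − (1 − 0.880000)(1 − 0.770000) = 0.972400
Series ([0.972400] and B4): 0.972400 × 0.930000 = 0.904332
Parallel (B1 and [0.904332]): 1 − (1 − 0.970000)(1 − 0.904332) = 0.9971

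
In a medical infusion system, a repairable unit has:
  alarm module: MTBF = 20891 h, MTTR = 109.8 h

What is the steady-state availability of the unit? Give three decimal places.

0.995

A(alarm module) = MTBF/(MTBF+MTTR) = 20891/(20891+109.8) = 0.995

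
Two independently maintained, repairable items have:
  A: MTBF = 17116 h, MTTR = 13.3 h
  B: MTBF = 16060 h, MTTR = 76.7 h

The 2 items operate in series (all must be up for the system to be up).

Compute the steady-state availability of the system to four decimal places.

0.9945

A(A) = MTBF/(MTBF+MTTR) = 17116/(17116+13.3) = 0.999224
A(B) = MTBF/(MTBF+MTTR) = 16060/(16060+76.7) = 0.995247
Series availability: 0.999224 × 0.995247 = 0.9945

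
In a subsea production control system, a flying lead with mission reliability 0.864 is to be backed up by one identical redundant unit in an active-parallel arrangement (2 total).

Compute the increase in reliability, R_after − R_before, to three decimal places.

0.118

R_before = 0.864
R_after = 1 − (1 − 0.864)^2 = 0.982
ΔR = 0.982 − 0.864 = 0.118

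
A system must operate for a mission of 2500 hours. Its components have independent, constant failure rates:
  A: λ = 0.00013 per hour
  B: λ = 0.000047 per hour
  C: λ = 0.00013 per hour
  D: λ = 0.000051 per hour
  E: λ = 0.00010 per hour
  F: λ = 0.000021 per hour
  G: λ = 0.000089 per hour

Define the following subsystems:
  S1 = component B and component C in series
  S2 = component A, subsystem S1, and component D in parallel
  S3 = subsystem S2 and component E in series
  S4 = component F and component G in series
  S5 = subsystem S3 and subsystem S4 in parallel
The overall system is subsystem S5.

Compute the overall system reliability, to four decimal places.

0.9446

R(A) = exp(−0.00013 × 2500) = 0.722527
R(B) = exp(−0.000047 × 2500) = 0.889141
R(C) = exp(−0.00013 × 2500) = 0.722527
R(D) = exp(−0.000051 × 2500) = 0.880293
R(E) = exp(−0.00010 × 2500) = 0.778801
R(F) = exp(−0.000021 × 2500) = 0.948854
R(G) = exp(−0.000089 × 2500) = 0.800515
Series (B and C): 0.889141 × 0.722527 = 0.642428
Parallel (A, [0.642428], and D): 1 − (1 − 0.722527)(1 − 0.642428)(1 − 0.880293) = 0.988123
Series ([0.988123] and E): 0.988123 × 0.778801 = 0.769551
Series (F and G): 0.948854 × 0.800515 = 0.759572
Parallel ([0.769551] and [0.759572]): 1 − (1 − 0.769551)(1 − 0.759572) = 0.9446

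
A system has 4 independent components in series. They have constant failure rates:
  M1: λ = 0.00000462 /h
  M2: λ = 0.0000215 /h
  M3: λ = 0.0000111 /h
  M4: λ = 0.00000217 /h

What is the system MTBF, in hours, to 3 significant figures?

25400

Series of exponential components: λ_sys = Σ λ_i
λ_sys = 0.00000462 + 0.0000215 + 0.0000111 + 0.00000217 = 3.9390e-05 /h
MTBF = 1 / λ_sys = 25400 h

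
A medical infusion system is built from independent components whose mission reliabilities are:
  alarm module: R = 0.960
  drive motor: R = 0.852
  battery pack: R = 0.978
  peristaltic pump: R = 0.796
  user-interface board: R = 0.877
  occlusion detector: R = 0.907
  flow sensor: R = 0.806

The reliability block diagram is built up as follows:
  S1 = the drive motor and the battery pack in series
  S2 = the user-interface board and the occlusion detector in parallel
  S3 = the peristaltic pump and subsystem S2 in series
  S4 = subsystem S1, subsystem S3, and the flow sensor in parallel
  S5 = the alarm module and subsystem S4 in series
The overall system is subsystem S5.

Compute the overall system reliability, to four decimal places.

Series (drive motor and battery pack): 0.852000 × 0.978000 = 0.833256
Parallel (user-interface board and occlusion detector): 1 − (1 − 0.877000)(1 − 0.907000) = 0.988561
Series (peristaltic pump and [0.988561]): 0.796000 × 0.988561 = 0.786895
Parallel ([0.833256], [0.786895], and flow sensor): 1 − (1 − 0.833256)(1 − 0.786895)(1 − 0.806000) = 0.993106
Series (alarm module and [0.993106]): 0.960000 × 0.993106 = 0.9534

0.9534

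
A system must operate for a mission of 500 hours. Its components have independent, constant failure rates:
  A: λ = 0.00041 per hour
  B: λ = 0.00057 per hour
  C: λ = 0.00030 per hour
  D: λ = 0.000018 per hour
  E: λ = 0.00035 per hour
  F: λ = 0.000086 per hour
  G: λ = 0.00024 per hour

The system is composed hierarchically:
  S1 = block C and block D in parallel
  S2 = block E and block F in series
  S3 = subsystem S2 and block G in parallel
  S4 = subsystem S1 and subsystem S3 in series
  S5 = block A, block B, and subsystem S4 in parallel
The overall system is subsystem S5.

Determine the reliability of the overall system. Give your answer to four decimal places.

R(A) = exp(−0.00041 × 500) = 0.814647
R(B) = exp(−0.00057 × 500) = 0.752014
R(C) = exp(−0.00030 × 500) = 0.860708
R(D) = exp(−0.000018 × 500) = 0.991040
R(E) = exp(−0.00035 × 500) = 0.839457
R(F) = exp(−0.000086 × 500) = 0.957911
R(G) = exp(−0.00024 × 500) = 0.886920
Parallel (C and D): 1 − (1 − 0.860708)(1 − 0.991040) = 0.998752
Series (E and F): 0.839457 × 0.957911 = 0.804125
Parallel ([0.804125] and G): 1 − (1 − 0.804125)(1 − 0.886920) = 0.977850
Series ([0.998752] and [0.977850]): 0.998752 × 0.977850 = 0.976630
Parallel (A, B, and [0.976630]): 1 − (1 − 0.814647)(1 − 0.752014)(1 − 0.976630) = 0.9989

0.9989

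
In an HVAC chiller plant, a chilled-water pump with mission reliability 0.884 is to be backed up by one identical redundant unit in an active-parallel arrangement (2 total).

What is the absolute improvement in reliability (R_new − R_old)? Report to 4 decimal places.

0.1025

R_before = 0.884
R_after = 1 − (1 − 0.884)^2 = 0.9865
ΔR = 0.9865 − 0.884 = 0.1025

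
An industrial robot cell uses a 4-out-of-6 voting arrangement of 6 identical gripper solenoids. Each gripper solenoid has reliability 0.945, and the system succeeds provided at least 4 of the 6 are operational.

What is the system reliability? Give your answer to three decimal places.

R = Σ_{i=4}^{6} C(6,i) p^i (1−p)^{6−i} with p = 0.945
C(6,4)·0.945^4·0.055^2 = 0.03619
C(6,5)·0.945^5·0.055^1 = 0.24870
C(6,6)·0.945^6·0.055^0 = 0.71218
Sum = 0.997

0.997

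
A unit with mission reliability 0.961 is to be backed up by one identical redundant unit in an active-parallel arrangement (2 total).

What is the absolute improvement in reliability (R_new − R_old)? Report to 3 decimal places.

0.037

R_before = 0.961
R_after = 1 − (1 − 0.961)^2 = 0.998
ΔR = 0.998 − 0.961 = 0.037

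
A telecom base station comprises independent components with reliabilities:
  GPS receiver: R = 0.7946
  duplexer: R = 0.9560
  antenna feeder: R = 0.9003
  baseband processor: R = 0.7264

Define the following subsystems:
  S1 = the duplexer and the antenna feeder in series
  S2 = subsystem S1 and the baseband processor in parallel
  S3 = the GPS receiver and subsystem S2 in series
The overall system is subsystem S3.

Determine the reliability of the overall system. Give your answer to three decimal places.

Series (duplexer and antenna feeder): 0.95600 × 0.90030 = 0.86069
Parallel ([0.86069] and baseband processor): 1 − (1 − 0.86069)(1 − 0.72640) = 0.96188
Series (GPS receiver and [0.96188]): 0.79460 × 0.96188 = 0.764

0.764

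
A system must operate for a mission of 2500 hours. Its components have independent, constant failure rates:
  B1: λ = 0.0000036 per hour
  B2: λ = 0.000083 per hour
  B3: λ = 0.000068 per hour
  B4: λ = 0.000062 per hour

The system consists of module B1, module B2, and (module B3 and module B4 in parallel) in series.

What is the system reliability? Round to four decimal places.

0.7873

R(B1) = exp(−0.0000036 × 2500) = 0.991040
R(B2) = exp(−0.000083 × 2500) = 0.812613
R(B3) = exp(−0.000068 × 2500) = 0.843665
R(B4) = exp(−0.000062 × 2500) = 0.856415
Parallel (B3 and B4): 1 − (1 − 0.843665)(1 − 0.856415) = 0.977553
Series (B1, B2, and [0.977553]): 0.991040 × 0.812613 × 0.977553 = 0.7873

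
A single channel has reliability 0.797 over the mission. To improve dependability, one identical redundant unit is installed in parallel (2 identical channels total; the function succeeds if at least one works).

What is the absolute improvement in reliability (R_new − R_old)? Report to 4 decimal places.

0.1618

R_before = 0.797
R_after = 1 − (1 − 0.797)^2 = 0.9588
ΔR = 0.9588 − 0.797 = 0.1618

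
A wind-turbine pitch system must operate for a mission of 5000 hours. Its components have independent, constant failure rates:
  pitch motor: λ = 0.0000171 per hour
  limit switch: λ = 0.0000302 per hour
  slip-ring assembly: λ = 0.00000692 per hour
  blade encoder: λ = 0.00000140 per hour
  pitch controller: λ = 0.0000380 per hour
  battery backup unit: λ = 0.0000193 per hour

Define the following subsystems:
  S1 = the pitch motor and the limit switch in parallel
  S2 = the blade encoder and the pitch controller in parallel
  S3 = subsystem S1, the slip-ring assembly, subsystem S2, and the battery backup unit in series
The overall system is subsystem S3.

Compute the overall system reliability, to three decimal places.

R(pitch motor) = exp(−0.0000171 × 5000) = 0.91805
R(limit switch) = exp(−0.0000302 × 5000) = 0.85985
R(slip-ring assembly) = exp(−0.00000692 × 5000) = 0.96599
R(blade encoder) = exp(−0.00000140 × 5000) = 0.99302
R(pitch controller) = exp(−0.0000380 × 5000) = 0.82696
R(battery backup unit) = exp(−0.0000193 × 5000) = 0.90801
Parallel (pitch motor and limit switch): 1 − (1 − 0.91805)(1 − 0.85985) = 0.98851
Parallel (blade encoder and pitch controller): 1 − (1 − 0.99302)(1 − 0.82696) = 0.99879
Series ([0.98851], slip-ring assembly, [0.99879], and battery backup unit): 0.98851 × 0.96599 × 0.99879 × 0.90801 = 0.866

0.866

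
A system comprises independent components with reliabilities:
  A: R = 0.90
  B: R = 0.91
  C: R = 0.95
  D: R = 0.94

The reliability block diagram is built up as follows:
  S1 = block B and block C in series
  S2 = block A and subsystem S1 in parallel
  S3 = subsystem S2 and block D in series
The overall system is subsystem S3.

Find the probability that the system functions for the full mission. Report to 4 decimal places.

Series (B and C): 0.910000 × 0.950000 = 0.864500
Parallel (A and [0.864500]): 1 − (1 − 0.900000)(1 − 0.864500) = 0.986450
Series ([0.986450] and D): 0.986450 × 0.940000 = 0.9273

0.9273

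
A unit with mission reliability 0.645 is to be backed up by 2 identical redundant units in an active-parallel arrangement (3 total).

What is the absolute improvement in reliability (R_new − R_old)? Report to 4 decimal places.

0.3103

R_before = 0.645
R_after = 1 − (1 − 0.645)^3 = 0.9553
ΔR = 0.9553 − 0.645 = 0.3103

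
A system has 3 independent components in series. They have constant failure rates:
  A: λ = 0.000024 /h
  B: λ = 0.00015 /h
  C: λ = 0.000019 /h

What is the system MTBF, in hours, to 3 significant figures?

5180

Series of exponential components: λ_sys = Σ λ_i
λ_sys = 0.000024 + 0.00015 + 0.000019 = 1.9300e-04 /h
MTBF = 1 / λ_sys = 5180 h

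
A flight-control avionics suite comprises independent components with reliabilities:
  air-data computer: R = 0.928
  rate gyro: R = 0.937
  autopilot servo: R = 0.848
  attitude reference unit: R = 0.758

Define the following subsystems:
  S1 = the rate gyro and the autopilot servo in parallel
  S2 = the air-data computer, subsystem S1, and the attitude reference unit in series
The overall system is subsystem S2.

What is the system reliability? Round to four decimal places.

0.6967

Parallel (rate gyro and autopilot servo): 1 − (1 − 0.937000)(1 − 0.848000) = 0.990424
Series (air-data computer, [0.990424], and attitude reference unit): 0.928000 × 0.990424 × 0.758000 = 0.6967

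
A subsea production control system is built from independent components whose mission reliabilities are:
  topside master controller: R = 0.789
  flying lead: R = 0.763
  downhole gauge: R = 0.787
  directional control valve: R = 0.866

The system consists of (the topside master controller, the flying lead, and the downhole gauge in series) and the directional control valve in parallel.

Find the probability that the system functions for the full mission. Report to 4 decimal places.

0.9295

Series (topside master controller, flying lead, and downhole gauge): 0.789000 × 0.763000 × 0.787000 = 0.473780
Parallel ([0.473780] and directional control valve): 1 − (1 − 0.473780)(1 − 0.866000) = 0.9295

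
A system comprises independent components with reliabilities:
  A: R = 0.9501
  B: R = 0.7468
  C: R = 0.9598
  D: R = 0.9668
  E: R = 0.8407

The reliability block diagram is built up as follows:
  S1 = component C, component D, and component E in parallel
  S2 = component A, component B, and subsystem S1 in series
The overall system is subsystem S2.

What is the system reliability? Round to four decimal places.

Parallel (C, D, and E): 1 − (1 − 0.959800)(1 − 0.966800)(1 − 0.840700) = 0.999787
Series (A, B, and [0.999787]): 0.950100 × 0.746800 × 0.999787 = 0.7094

0.7094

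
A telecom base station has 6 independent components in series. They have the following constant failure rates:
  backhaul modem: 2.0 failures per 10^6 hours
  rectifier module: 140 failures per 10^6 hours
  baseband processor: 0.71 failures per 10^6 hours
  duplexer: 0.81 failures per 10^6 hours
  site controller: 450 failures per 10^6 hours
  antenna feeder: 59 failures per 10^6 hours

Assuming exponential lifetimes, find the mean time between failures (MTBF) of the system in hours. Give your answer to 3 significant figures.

1530

Series of exponential components: λ_sys = Σ λ_i
λ_sys = 0.0000020 + 0.00014 + 0.00000071 + 0.00000081 + 0.00045 + 0.000059 = 6.5252e-04 /h
MTBF = 1 / λ_sys = 1530 h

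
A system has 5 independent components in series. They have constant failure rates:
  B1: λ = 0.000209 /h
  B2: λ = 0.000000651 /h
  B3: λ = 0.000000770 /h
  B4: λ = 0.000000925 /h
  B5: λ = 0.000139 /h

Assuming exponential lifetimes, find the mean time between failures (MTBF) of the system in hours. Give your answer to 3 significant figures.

Series of exponential components: λ_sys = Σ λ_i
λ_sys = 0.000209 + 0.000000651 + 0.000000770 + 0.000000925 + 0.000139 = 3.5035e-04 /h
MTBF = 1 / λ_sys = 2850 h

2850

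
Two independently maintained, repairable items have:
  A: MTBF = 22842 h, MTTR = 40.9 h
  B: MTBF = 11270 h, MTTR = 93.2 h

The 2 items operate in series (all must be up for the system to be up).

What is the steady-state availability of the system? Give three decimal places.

0.990

A(A) = MTBF/(MTBF+MTTR) = 22842/(22842+40.9) = 0.998213
A(B) = MTBF/(MTBF+MTTR) = 11270/(11270+93.2) = 0.991798
Series availability: 0.998213 × 0.991798 = 0.990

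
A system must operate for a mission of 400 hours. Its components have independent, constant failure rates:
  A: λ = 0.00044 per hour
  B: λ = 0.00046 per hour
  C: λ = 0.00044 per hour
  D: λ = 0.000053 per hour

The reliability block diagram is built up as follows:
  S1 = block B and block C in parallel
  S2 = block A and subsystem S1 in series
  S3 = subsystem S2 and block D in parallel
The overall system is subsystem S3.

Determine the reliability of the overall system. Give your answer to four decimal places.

R(A) = exp(−0.00044 × 400) = 0.838618
R(B) = exp(−0.00046 × 400) = 0.831936
R(C) = exp(−0.00044 × 400) = 0.838618
R(D) = exp(−0.000053 × 400) = 0.979023
Parallel (B and C): 1 − (1 − 0.831936)(1 − 0.838618) = 0.972877
Series (A and [0.972877]): 0.838618 × 0.972877 = 0.815872
Parallel ([0.815872] and D): 1 − (1 − 0.815872)(1 − 0.979023) = 0.9961

0.9961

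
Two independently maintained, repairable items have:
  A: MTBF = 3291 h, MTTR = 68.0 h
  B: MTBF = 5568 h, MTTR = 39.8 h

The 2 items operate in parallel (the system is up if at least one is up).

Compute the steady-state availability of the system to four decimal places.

A(A) = MTBF/(MTBF+MTTR) = 3291/(3291+68.0) = 0.979756
A(B) = MTBF/(MTBF+MTTR) = 5568/(5568+39.8) = 0.992903
Parallel availability: 1 − (1 − 0.979756)(1 − 0.992903) = 0.9999

0.9999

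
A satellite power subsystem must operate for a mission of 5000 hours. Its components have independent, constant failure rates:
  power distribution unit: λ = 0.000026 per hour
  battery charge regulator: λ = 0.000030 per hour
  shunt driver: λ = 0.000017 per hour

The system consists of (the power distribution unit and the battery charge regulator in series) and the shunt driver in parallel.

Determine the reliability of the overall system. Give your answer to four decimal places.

0.9801

R(power distribution unit) = exp(−0.000026 × 5000) = 0.878095
R(battery charge regulator) = exp(−0.000030 × 5000) = 0.860708
R(shunt driver) = exp(−0.000017 × 5000) = 0.918512
Series (power distribution unit and battery charge regulator): 0.878095 × 0.860708 = 0.755783
Parallel ([0.755783] and shunt driver): 1 − (1 − 0.755783)(1 − 0.918512) = 0.9801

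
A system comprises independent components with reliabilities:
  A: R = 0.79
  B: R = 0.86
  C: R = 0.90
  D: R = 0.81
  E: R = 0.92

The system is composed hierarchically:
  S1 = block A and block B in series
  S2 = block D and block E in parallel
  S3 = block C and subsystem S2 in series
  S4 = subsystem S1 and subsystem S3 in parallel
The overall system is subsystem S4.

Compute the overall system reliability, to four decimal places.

0.9636

Series (A and B): 0.790000 × 0.860000 = 0.679400
Parallel (D and E): 1 − (1 − 0.810000)(1 − 0.920000) = 0.984800
Series (C and [0.984800]): 0.900000 × 0.984800 = 0.886320
Parallel ([0.679400] and [0.886320]): 1 − (1 − 0.679400)(1 − 0.886320) = 0.9636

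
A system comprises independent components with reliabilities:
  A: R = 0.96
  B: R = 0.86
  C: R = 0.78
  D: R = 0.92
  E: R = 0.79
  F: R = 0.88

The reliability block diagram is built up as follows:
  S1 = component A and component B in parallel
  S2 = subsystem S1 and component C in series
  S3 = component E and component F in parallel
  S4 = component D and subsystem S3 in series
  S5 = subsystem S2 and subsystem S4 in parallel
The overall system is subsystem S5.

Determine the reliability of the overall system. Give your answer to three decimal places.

Parallel (A and B): 1 − (1 − 0.96000)(1 − 0.86000) = 0.99440
Series ([0.99440] and C): 0.99440 × 0.78000 = 0.77563
Parallel (E and F): 1 − (1 − 0.79000)(1 − 0.88000) = 0.97480
Series (D and [0.97480]): 0.92000 × 0.97480 = 0.89682
Parallel ([0.77563] and [0.89682]): 1 − (1 − 0.77563)(1 − 0.89682) = 0.977

0.977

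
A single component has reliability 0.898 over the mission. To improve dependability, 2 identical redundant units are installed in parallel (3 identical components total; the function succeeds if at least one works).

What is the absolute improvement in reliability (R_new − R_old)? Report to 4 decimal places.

0.1009

R_before = 0.898
R_after = 1 − (1 − 0.898)^3 = 0.9989
ΔR = 0.9989 − 0.898 = 0.1009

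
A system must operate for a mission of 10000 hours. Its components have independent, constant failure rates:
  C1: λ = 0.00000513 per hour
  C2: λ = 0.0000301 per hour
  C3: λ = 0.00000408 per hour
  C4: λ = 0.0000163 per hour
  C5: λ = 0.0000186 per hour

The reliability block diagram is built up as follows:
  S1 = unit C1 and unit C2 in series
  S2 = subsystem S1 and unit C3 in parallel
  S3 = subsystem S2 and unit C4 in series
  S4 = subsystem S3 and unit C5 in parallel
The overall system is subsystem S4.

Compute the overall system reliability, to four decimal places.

0.9728

R(C1) = exp(−0.00000513 × 10000) = 0.949994
R(C2) = exp(−0.0000301 × 10000) = 0.740078
R(C3) = exp(−0.00000408 × 10000) = 0.960021
R(C4) = exp(−0.0000163 × 10000) = 0.849591
R(C5) = exp(−0.0000186 × 10000) = 0.830274
Series (C1 and C2): 0.949994 × 0.740078 = 0.703070
Parallel ([0.703070] and C3): 1 − (1 − 0.703070)(1 − 0.960021) = 0.988129
Series ([0.988129] and C4): 0.988129 × 0.849591 = 0.839506
Parallel ([0.839506] and C5): 1 − (1 − 0.839506)(1 − 0.830274) = 0.9728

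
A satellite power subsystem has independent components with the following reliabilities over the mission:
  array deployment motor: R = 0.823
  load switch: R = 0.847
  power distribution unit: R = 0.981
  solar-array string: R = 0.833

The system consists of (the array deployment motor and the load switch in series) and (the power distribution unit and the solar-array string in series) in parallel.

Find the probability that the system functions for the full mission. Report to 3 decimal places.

Series (array deployment motor and load switch): 0.82300 × 0.84700 = 0.69708
Series (power distribution unit and solar-array string): 0.98100 × 0.83300 = 0.81717
Parallel ([0.69708] and [0.81717]): 1 − (1 − 0.69708)(1 − 0.81717) = 0.945

0.945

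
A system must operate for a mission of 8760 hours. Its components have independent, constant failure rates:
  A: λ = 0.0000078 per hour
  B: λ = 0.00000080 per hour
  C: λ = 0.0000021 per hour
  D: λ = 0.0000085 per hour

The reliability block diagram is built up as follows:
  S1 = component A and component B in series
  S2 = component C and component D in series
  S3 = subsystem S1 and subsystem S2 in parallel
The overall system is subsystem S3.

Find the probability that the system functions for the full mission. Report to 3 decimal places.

R(A) = exp(−0.0000078 × 8760) = 0.93395
R(B) = exp(−0.00000080 × 8760) = 0.99302
R(C) = exp(−0.0000021 × 8760) = 0.98177
R(D) = exp(−0.0000085 × 8760) = 0.92824
Series (A and B): 0.93395 × 0.99302 = 0.92743
Series (C and D): 0.98177 × 0.92824 = 0.91132
Parallel ([0.92743] and [0.91132]): 1 − (1 − 0.92743)(1 − 0.91132) = 0.994

0.994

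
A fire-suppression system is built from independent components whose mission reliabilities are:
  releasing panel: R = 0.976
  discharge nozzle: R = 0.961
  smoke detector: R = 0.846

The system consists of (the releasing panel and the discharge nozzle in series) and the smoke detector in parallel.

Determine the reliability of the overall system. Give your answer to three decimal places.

0.990

Series (releasing panel and discharge nozzle): 0.97600 × 0.96100 = 0.93794
Parallel ([0.93794] and smoke detector): 1 − (1 − 0.93794)(1 − 0.84600) = 0.990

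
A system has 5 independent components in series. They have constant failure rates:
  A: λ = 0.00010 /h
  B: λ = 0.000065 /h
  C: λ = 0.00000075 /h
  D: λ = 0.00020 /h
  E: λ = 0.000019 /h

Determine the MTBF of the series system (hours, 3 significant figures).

Series of exponential components: λ_sys = Σ λ_i
λ_sys = 0.00010 + 0.000065 + 0.00000075 + 0.00020 + 0.000019 = 3.8475e-04 /h
MTBF = 1 / λ_sys = 2600 h

2600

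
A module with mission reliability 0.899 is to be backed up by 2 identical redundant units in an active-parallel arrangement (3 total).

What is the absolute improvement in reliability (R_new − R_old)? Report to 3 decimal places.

R_before = 0.899
R_after = 1 − (1 − 0.899)^3 = 0.999
ΔR = 0.999 − 0.899 = 0.100

0.100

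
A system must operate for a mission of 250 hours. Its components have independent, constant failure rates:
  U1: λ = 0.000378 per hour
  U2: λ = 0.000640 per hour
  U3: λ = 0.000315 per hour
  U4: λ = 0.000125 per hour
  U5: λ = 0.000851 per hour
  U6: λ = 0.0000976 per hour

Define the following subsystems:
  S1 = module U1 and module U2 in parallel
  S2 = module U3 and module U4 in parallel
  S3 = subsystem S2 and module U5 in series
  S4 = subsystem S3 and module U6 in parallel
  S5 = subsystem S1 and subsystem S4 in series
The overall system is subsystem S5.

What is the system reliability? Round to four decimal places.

R(U1) = exp(−0.000378 × 250) = 0.909828
R(U2) = exp(−0.000640 × 250) = 0.852144
R(U3) = exp(−0.000315 × 250) = 0.924271
R(U4) = exp(−0.000125 × 250) = 0.969233
R(U5) = exp(−0.000851 × 250) = 0.808358
R(U6) = exp(−0.0000976 × 250) = 0.975895
Parallel (U1 and U2): 1 − (1 − 0.909828)(1 − 0.852144) = 0.986668
Parallel (U3 and U4): 1 − (1 − 0.924271)(1 − 0.969233) = 0.997670
Series ([0.997670] and U5): 0.997670 × 0.808358 = 0.806475
Parallel ([0.806475] and U6): 1 − (1 − 0.806475)(1 − 0.975895) = 0.995335
Series ([0.986668] and [0.995335]): 0.986668 × 0.995335 = 0.9821

0.9821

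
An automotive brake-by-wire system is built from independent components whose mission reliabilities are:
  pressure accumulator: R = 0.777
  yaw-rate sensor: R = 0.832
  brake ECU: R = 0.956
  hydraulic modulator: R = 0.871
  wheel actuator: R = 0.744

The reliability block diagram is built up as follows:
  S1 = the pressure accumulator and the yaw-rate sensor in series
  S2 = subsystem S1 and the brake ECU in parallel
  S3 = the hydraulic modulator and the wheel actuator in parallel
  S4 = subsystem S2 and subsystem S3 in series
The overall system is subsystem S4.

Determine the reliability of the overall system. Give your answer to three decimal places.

0.952

Series (pressure accumulator and yaw-rate sensor): 0.77700 × 0.83200 = 0.64646
Parallel ([0.64646] and brake ECU): 1 − (1 − 0.64646)(1 − 0.95600) = 0.98444
Parallel (hydraulic modulator and wheel actuator): 1 − (1 − 0.87100)(1 − 0.74400) = 0.96698
Series ([0.98444] and [0.96698]): 0.98444 × 0.96698 = 0.952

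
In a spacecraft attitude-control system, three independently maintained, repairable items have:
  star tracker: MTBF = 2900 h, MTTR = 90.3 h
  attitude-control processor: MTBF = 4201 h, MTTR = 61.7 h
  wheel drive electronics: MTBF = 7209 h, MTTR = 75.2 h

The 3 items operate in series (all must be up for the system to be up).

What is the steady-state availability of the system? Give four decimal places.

0.9459

A(star tracker) = MTBF/(MTBF+MTTR) = 2900/(2900+90.3) = 0.969802
A(attitude-control processor) = MTBF/(MTBF+MTTR) = 4201/(4201+61.7) = 0.985526
A(wheel drive electronics) = MTBF/(MTBF+MTTR) = 7209/(7209+75.2) = 0.989676
Series availability: 0.969802 × 0.985526 × 0.989676 = 0.9459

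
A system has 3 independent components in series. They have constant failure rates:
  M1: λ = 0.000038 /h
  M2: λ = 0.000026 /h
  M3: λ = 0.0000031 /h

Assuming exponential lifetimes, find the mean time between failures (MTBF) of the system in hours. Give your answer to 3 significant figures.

14900

Series of exponential components: λ_sys = Σ λ_i
λ_sys = 0.000038 + 0.000026 + 0.0000031 = 6.7100e-05 /h
MTBF = 1 / λ_sys = 14900 h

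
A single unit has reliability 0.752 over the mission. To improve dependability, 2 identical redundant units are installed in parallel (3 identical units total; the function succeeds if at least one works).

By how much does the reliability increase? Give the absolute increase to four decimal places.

R_before = 0.752
R_after = 1 − (1 − 0.752)^3 = 0.9847
ΔR = 0.9847 − 0.752 = 0.2327

0.2327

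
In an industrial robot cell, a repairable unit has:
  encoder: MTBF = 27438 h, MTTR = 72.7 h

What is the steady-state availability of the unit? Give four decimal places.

A(encoder) = MTBF/(MTBF+MTTR) = 27438/(27438+72.7) = 0.9974

0.9974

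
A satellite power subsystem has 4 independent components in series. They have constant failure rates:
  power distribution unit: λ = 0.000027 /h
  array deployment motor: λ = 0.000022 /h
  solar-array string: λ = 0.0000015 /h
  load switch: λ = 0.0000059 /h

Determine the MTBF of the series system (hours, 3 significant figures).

Series of exponential components: λ_sys = Σ λ_i
λ_sys = 0.000027 + 0.000022 + 0.0000015 + 0.0000059 = 5.6400e-05 /h
MTBF = 1 / λ_sys = 17700 h

17700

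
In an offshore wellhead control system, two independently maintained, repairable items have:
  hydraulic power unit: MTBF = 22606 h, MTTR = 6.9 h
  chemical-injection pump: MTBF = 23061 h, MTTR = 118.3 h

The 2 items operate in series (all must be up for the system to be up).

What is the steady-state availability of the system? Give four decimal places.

A(hydraulic power unit) = MTBF/(MTBF+MTTR) = 22606/(22606+6.9) = 0.999695
A(chemical-injection pump) = MTBF/(MTBF+MTTR) = 23061/(23061+118.3) = 0.994896
Series availability: 0.999695 × 0.994896 = 0.9946

0.9946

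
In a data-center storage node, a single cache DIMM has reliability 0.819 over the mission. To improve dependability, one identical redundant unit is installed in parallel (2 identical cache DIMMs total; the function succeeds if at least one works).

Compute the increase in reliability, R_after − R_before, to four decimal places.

0.1482

R_before = 0.819
R_after = 1 − (1 − 0.819)^2 = 0.9672
ΔR = 0.9672 − 0.819 = 0.1482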